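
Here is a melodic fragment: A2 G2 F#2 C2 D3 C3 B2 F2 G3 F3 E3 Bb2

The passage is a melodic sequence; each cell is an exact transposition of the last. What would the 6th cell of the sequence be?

Bb4 Ab4 G4 Db4

Unit = 4 notes; the statements start on A2, D3, G3, moving up a 4th each time.
Continuing the starts: C4 → F4 → Bb4.
So cell 6 is Bb4 Ab4 G4 Db4.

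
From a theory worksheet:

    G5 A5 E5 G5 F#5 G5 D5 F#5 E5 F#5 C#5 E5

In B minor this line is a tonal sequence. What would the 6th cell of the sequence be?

The 4-note cells begin on G5, F#5, E5 — each down a 2nd from the last.
Carrying on: D5 → C#5 → B4.
Statement 6 starts on B4 and keeps the same diatonic contour: B4 C#5 G4 B4.

B4 C#5 G4 B4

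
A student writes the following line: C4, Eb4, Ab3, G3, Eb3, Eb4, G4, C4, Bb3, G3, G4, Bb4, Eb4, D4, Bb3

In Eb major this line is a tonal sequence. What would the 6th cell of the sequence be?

Unit = 5 notes; the statements start on C4, Eb4, G4, moving up a 3rd each time.
Extending up a 3rd: Bb4 → D5 → F5.
So cell 6 is F5 Ab5 D5 C5 Ab4.

F5 Ab5 D5 C5 Ab4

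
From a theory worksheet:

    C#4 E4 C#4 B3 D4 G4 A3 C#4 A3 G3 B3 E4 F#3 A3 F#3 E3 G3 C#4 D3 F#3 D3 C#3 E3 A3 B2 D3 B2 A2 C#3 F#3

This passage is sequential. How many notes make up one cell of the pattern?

6

Try groups of 6 (5 cells in 30 notes):
C#4 E4 C#4 B3 D4 G4 | A3 C#4 A3 G3 B3 E4 | F#3 A3 F#3 E3 G3 C#4 | D3 F#3 D3 C#3 E3 A3 | B2 D3 B2 A2 C#3 F#3
Every group is a transposition down a 3rd of the one before; no shorter unit works.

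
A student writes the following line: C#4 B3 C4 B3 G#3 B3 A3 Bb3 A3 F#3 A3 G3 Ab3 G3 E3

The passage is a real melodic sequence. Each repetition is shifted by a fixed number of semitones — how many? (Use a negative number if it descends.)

-2

Unit = 5 notes; the statements start on C#4, B3, A3, moving down a 2nd each time.
C#4→B3 is 59 − 61 = -2 semitones.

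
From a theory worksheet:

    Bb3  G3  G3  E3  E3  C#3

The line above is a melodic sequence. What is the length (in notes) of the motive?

2

There are 6 notes; a 2-note unit gives 3 cells:
Bb3 G3 | G3 E3 | E3 C#3
Every group is a transposition down a 3rd of the one before; no shorter unit works.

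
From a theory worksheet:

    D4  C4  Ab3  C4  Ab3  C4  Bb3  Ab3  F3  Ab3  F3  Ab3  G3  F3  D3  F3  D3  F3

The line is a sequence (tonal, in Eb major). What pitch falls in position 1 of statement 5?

C3

The unit is 6 notes. Position-1 pitches of the 3 shown cells: D4, Bb3, G3.
Each moves down a 3rd. Continuing: Eb3 → C3.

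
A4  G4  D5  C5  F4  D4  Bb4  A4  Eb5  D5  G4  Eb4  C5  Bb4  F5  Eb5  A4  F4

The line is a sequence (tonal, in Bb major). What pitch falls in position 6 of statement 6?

Bb4

Grouping in 6s, the 6th note of each cell is D4, Eb4, F4.
Extending up a 2nd: G4 → A4 → Bb4.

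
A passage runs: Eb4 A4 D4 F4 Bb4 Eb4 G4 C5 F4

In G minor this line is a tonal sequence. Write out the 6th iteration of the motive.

C5 F5 Bb4

The 3-note cells begin on Eb4, F4, G4 — each up a 2nd from the last.
Continuing the starts: A4 → Bb4 → C5.
Statement 6 starts on C5 and keeps the same diatonic contour: C5 F5 Bb4.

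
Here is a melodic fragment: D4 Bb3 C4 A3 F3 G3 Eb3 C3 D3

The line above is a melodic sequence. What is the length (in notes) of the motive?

Try groups of 3 (3 cells in 9 notes):
D4 Bb3 C4 | A3 F3 G3 | Eb3 C3 D3
Each cell is the previous one down a 4th — so the unit is 3 notes.

3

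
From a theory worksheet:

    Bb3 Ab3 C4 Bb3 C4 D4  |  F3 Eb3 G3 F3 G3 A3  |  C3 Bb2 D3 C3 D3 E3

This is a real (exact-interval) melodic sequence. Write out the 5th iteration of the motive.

D2 C2 E2 D2 E2 F#2

Unit = 6 notes; the statements start on Bb3, F3, C3, moving down a 4th each time.
Carrying on: G2 → D2.
Statement 5 starts on D2 and keeps the same exact contour: D2 C2 E2 D2 E2 F#2.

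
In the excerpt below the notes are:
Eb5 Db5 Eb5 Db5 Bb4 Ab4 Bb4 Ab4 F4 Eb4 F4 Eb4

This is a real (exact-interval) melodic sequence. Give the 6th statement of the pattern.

Taking 4-note groups, the heads are Eb5, Bb4, F4: the pattern moves down a 4th.
Continuing the starts: C4 → G3 → D3.
From D3 the exact shape gives D3 C3 D3 C3.

D3 C3 D3 C3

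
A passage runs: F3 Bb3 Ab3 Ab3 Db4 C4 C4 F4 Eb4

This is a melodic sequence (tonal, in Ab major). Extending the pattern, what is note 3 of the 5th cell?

Bb4

The unit is 3 notes. Position-3 pitches of the 3 shown cells: Ab3, C4, Eb4.
Each moves up a 3rd. Continuing: G4 → Bb4.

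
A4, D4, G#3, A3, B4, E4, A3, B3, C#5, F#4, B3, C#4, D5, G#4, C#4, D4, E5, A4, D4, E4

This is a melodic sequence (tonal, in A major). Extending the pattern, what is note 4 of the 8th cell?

A4

With 4-note cells, note 4 of each statement runs A3, B3, C#4, D4, E4.
Extending up a 2nd: F#4 → G#4 → A4.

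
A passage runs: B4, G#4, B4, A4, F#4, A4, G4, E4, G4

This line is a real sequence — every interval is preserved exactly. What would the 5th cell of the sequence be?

Eb4 C4 Eb4

With a 3-note motive the entries are B4, A4, G4, each down a 2nd from the previous.
Extending down a 2nd: F4 → Eb4.
Statement 5 starts on Eb4 and keeps the same exact contour: Eb4 C4 Eb4.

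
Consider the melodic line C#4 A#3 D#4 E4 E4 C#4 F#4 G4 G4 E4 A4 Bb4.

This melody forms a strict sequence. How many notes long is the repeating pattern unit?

There are 12 notes; a 4-note unit gives 3 cells:
C#4 A#3 D#4 E4 | E4 C#4 F#4 G4 | G4 E4 A4 Bb4
Every group is a transposition up a 3rd of the one before; no shorter unit works.

4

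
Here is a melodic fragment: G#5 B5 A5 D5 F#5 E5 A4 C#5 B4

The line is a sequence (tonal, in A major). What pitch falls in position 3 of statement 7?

D3

With 3-note cells, note 3 of each statement runs A5, E5, B4.
Extending down a 4th: F#4 → C#4 → G#3 → D3.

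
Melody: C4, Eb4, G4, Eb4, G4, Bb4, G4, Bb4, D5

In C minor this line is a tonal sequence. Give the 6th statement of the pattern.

F5 Ab5 C6

The 3-note cells begin on C4, Eb4, G4 — each up a 3rd from the last.
Continuing the starts: Bb4 → D5 → F5.
So cell 6 is F5 Ab5 C6.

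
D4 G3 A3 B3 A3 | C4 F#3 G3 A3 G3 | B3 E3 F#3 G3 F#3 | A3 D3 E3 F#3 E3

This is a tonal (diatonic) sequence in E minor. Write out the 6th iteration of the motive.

With a 5-note motive the entries are D4, C4, B3, A3, each down a 2nd from the previous.
Continuing the starts: G3 → F#3.
Statement 6 starts on F#3 and keeps the same diatonic contour: F#3 B2 C3 D3 C3.

F#3 B2 C3 D3 C3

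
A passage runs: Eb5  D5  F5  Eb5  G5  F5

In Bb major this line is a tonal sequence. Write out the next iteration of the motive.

A5 G5

Taking 2-note groups, the heads are Eb5, F5, G5: the pattern moves up a 2nd.
Statement 4 starts on A5 and keeps the same diatonic contour: A5 G5.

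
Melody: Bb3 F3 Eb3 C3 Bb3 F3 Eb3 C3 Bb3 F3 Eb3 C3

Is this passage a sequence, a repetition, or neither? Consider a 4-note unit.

repetition

Each 4-note cell is identical (Bb3 F3 Eb3 C3), restated at the same pitch.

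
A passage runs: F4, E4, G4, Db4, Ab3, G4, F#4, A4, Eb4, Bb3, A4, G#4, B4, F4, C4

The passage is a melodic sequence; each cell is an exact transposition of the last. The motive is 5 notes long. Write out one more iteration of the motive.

B4 A#4 C#5 G4 D4

Taking 5-note groups, the heads are F4, G4, A4: the pattern moves up a 2nd.
From B4 the exact shape gives B4 A#4 C#5 G4 D4.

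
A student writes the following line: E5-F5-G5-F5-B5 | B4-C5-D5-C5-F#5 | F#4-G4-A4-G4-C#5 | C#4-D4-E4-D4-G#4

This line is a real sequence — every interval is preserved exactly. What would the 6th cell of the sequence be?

Unit = 5 notes; the statements start on E5, B4, F#4, C#4, moving down a 4th each time.
Continuing the starts: G#3 → D#3.
Statement 6 starts on D#3 and keeps the same exact contour: D#3 E3 F#3 E3 A#3.

D#3 E3 F#3 E3 A#3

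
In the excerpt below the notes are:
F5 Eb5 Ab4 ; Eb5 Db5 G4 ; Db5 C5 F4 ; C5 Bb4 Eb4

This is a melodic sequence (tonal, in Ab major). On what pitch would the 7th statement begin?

Unit = 3 notes; the statements start on F5, Eb5, Db5, C5, moving down a 2nd each time.
Extending the heads down a 2nd: Bb4 → Ab4 → G4.

G4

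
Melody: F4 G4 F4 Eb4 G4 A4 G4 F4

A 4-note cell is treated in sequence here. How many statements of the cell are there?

8 notes in groups of 4 gives 8/4 = 2 statements.
Starts: F4, G4 — each up a 2nd.

2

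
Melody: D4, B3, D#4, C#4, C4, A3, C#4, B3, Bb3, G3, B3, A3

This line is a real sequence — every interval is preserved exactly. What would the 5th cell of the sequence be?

The 4-note cells begin on D4, C4, Bb3 — each down a 2nd from the last.
Carrying on: Ab3 → Gb3.
So cell 5 is Gb3 Eb3 G3 F3.

Gb3 Eb3 G3 F3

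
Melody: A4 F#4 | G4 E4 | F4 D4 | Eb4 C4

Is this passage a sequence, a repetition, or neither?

Each 2-note cell is the previous one transposed down a 2nd.

sequence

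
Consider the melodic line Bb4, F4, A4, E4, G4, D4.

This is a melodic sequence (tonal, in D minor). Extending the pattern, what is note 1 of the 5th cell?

E4

With 2-note cells, note 1 of each statement runs Bb4, A4, G4.
Each moves down a 2nd. Continuing: F4 → E4.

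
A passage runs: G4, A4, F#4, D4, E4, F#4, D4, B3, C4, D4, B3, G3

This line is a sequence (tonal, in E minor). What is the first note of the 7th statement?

B2

Unit = 4 notes; the statements start on G4, E4, C4, moving down a 3rd each time.
Extending the heads down a 3rd: A3 → F#3 → D3 → B2.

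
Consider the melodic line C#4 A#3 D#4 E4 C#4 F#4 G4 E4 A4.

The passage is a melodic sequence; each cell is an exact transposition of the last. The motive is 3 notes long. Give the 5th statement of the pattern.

With a 3-note motive the entries are C#4, E4, G4, each up a 3rd from the previous.
Extending up a 3rd: Bb4 → Db5.
From Db5 the exact shape gives Db5 Bb4 Eb5.

Db5 Bb4 Eb5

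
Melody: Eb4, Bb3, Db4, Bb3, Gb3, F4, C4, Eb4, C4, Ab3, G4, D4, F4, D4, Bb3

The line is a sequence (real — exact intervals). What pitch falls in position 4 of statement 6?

With 5-note cells, note 4 of each statement runs Bb3, C4, D4.
Each moves up a 2nd. Continuing: E4 → F#4 → G#4.

G#4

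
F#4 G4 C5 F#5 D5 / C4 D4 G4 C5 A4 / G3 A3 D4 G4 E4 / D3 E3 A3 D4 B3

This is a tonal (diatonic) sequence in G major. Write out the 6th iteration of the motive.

E2 F#2 B2 E3 C3

Unit = 5 notes; the statements start on F#4, C4, G3, D3, moving down a 4th each time.
Extending down a 4th: A2 → E2.
So cell 6 is E2 F#2 B2 E3 C3.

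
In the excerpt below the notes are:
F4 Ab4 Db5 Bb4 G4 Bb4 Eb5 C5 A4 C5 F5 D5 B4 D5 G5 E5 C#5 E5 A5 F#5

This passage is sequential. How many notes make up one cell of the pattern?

There are 20 notes; a 4-note unit gives 5 cells:
F4 Ab4 Db5 Bb4 | G4 Bb4 Eb5 C5 | A4 C5 F5 D5 | B4 D5 G5 E5 | C#5 E5 A5 F#5
Each cell is the previous one up a 2nd — so the unit is 4 notes.

4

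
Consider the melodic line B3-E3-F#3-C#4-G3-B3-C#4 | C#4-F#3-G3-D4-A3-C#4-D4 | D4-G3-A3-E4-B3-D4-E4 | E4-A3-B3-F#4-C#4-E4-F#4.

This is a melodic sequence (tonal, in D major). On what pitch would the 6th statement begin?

G4

The 7-note cells begin on B3, C#4, D4, E4 — each up a 2nd from the last.
Extending the heads up a 2nd: F#4 → G4.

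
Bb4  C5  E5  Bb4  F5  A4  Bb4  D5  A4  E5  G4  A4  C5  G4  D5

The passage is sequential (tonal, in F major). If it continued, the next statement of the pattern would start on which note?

F4

Taking 5-note groups, the heads are Bb4, A4, G4: the pattern moves down a 2nd.
The next head, down a 2nd from G4, is F4.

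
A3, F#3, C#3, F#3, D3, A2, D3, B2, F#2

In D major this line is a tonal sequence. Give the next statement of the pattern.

Unit = 3 notes; the statements start on A3, F#3, D3, moving down a 3rd each time.
So cell 4 is B2 G2 D2.

B2 G2 D2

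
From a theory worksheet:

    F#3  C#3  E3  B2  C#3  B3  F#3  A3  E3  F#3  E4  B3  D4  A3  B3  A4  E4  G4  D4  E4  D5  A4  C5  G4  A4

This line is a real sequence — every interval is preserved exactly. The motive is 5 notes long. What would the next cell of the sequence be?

G5 D5 F5 C5 D5

Taking 5-note groups, the heads are F#3, B3, E4, A4, D5: the pattern moves up a 4th.
So cell 6 is G5 D5 F5 C5 D5.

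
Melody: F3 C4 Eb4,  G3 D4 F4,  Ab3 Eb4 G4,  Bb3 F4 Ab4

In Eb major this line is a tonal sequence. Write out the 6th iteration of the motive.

The 3-note cells begin on F3, G3, Ab3, Bb3 — each up a 2nd from the last.
Continuing the starts: C4 → D4.
Statement 6 starts on D4 and keeps the same diatonic contour: D4 Ab4 C5.

D4 Ab4 C5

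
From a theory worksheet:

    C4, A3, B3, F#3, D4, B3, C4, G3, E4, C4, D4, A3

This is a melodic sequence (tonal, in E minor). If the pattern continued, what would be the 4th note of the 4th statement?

Grouping in 4s, the 4th note of each cell is F#3, G3, A3.
Each moves up a 2nd; the next is B3.

B3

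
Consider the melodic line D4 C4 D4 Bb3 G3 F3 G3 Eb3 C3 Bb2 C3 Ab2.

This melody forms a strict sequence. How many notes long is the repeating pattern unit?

4

Try groups of 4 (3 cells in 12 notes):
D4 C4 D4 Bb3 | G3 F3 G3 Eb3 | C3 Bb2 C3 Ab2
Each cell is the previous one down a 5th — so the unit is 4 notes.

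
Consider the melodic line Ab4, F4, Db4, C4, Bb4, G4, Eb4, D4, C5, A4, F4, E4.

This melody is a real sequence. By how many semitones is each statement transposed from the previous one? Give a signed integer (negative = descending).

2

With a 4-note motive the entries are Ab4, Bb4, C5, each up a 2nd from the previous.
Ab4→Bb4 is 70 − 68 = 2 semitones.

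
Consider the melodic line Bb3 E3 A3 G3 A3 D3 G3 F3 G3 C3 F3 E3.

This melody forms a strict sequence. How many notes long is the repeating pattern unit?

There are 12 notes; a 4-note unit gives 3 cells:
Bb3 E3 A3 G3 | A3 D3 G3 F3 | G3 C3 F3 E3
That's a consistent down a 2nd shift per cell, and no other grouping gives one.

4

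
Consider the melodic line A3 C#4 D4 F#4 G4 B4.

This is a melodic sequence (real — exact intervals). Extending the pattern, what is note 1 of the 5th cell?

F5

The unit is 2 notes. Position-1 pitches of the 3 shown cells: A3, D4, G4.
Each moves up a 4th. Continuing: C5 → F5.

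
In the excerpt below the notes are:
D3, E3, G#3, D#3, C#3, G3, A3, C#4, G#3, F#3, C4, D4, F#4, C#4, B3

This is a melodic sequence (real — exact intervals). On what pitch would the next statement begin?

F4

The 5-note cells begin on D3, G3, C4 — each up a 4th from the last.
The next head, up a 4th from C4, is F4.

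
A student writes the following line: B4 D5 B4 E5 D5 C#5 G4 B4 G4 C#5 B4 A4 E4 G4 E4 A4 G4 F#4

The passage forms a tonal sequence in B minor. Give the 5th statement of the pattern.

A3 C#4 A3 D4 C#4 B3

The 6-note cells begin on B4, G4, E4 — each down a 3rd from the last.
Extending down a 3rd: C#4 → A3.
So cell 5 is A3 C#4 A3 D4 C#4 B3.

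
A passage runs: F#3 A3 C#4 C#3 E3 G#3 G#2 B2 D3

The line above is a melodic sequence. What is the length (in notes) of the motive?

3

There are 9 notes; a 3-note unit gives 3 cells:
F#3 A3 C#4 | C#3 E3 G#3 | G#2 B2 D3
That's a consistent down a 4th shift per cell, and no other grouping gives one.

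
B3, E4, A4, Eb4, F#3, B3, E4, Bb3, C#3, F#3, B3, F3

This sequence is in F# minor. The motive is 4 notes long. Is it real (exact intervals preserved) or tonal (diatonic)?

real

Each cell has the same semitone pattern (5, 5, -6) — intervals are preserved exactly.
And Eb4 lies outside F# minor, so the sequence is real rather than tonal.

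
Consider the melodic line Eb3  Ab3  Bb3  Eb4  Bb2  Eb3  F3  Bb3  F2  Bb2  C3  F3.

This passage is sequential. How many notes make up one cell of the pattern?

4

12 notes total. Splitting into 3 groups of 4:
Eb3 Ab3 Bb3 Eb4 | Bb2 Eb3 F3 Bb3 | F2 Bb2 C3 F3
Every group is a transposition down a 4th of the one before; no shorter unit works.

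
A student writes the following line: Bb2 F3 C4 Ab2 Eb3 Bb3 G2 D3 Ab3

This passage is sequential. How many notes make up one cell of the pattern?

3

Try groups of 3 (3 cells in 9 notes):
Bb2 F3 C4 | Ab2 Eb3 Bb3 | G2 D3 Ab3
Each cell is the previous one down a 2nd — so the unit is 3 notes.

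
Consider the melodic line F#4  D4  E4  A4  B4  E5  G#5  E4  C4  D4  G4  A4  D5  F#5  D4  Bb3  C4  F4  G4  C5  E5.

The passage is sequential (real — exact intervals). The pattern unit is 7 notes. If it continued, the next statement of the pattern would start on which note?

Unit = 7 notes; the statements start on F#4, E4, D4, moving down a 2nd each time.
One more step down a 2nd gives C4.

C4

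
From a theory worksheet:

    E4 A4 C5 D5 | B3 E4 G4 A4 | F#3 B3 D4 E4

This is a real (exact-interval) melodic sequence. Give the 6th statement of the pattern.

Unit = 4 notes; the statements start on E4, B3, F#3, moving down a 4th each time.
Extending down a 4th: C#3 → G#2 → D#2.
From D#2 the exact shape gives D#2 G#2 B2 C#3.

D#2 G#2 B2 C#3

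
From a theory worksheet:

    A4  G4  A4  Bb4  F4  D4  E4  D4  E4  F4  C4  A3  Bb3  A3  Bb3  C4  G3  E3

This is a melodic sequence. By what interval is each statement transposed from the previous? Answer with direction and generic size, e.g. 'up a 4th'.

The 6-note cells begin on A4, E4, Bb3 — each down a 4th from the last.
From A4 to E4: down a 4th.

down a 4th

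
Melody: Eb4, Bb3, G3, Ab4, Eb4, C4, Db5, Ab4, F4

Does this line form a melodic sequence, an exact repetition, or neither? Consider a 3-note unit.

Each 3-note cell is the previous one transposed up a 4th.

sequence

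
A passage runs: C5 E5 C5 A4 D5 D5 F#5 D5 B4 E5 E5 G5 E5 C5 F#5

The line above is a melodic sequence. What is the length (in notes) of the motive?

5

There are 15 notes; a 5-note unit gives 3 cells:
C5 E5 C5 A4 D5 | D5 F#5 D5 B4 E5 | E5 G5 E5 C5 F#5
That's a consistent up a 2nd shift per cell, and no other grouping gives one.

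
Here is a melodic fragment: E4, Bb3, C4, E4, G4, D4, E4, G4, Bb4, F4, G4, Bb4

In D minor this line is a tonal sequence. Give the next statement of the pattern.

D5 A4 Bb4 D5

The 4-note cells begin on E4, G4, Bb4 — each up a 3rd from the last.
From D5 the diatonic shape gives D5 A4 Bb4 D5.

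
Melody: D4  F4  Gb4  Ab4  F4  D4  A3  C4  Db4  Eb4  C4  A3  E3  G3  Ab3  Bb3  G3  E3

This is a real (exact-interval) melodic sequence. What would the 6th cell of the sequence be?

C#2 E2 F2 G2 E2 C#2

Unit = 6 notes; the statements start on D4, A3, E3, moving down a 4th each time.
Extending down a 4th: B2 → F#2 → C#2.
Statement 6 starts on C#2 and keeps the same exact contour: C#2 E2 F2 G2 E2 C#2.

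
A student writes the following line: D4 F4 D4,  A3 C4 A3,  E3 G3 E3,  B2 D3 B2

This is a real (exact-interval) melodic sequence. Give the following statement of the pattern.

With a 3-note motive the entries are D4, A3, E3, B2, each down a 4th from the previous.
Statement 5 starts on F#2 and keeps the same exact contour: F#2 A2 F#2.

F#2 A2 F#2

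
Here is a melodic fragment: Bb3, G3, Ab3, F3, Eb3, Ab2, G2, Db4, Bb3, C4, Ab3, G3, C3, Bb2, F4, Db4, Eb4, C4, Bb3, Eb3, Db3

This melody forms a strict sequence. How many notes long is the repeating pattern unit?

7

Try groups of 7 (3 cells in 21 notes):
Bb3 G3 Ab3 F3 Eb3 Ab2 G2 | Db4 Bb3 C4 Ab3 G3 C3 Bb2 | F4 Db4 Eb4 C4 Bb3 Eb3 Db3
That's a consistent up a 3rd shift per cell, and no other grouping gives one.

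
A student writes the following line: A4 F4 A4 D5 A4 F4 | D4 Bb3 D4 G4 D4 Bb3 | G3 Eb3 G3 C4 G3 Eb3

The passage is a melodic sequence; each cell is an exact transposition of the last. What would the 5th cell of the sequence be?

Taking 6-note groups, the heads are A4, D4, G3: the pattern moves down a 5th.
Continuing the starts: C3 → F2.
From F2 the exact shape gives F2 Db2 F2 Bb2 F2 Db2.

F2 Db2 F2 Bb2 F2 Db2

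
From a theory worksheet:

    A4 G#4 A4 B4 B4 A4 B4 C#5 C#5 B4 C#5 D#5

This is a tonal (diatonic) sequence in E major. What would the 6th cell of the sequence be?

The 4-note cells begin on A4, B4, C#5 — each up a 2nd from the last.
Carrying on: D#5 → E5 → F#5.
From F#5 the diatonic shape gives F#5 E5 F#5 G#5.

F#5 E5 F#5 G#5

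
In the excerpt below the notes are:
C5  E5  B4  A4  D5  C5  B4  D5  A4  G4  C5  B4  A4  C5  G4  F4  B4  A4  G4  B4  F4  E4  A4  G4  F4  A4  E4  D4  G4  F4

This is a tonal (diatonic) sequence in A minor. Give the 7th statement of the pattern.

The 6-note cells begin on C5, B4, A4, G4, F4 — each down a 2nd from the last.
Carrying on: E4 → D4.
From D4 the diatonic shape gives D4 F4 C4 B3 E4 D4.

D4 F4 C4 B3 E4 D4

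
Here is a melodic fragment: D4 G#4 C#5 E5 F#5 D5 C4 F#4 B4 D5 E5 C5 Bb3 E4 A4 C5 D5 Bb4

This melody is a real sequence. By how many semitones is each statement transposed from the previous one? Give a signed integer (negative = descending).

-2

With a 6-note motive the entries are D4, C4, Bb3, each down a 2nd from the previous.
Counting half-steps from D4 to C4: -2.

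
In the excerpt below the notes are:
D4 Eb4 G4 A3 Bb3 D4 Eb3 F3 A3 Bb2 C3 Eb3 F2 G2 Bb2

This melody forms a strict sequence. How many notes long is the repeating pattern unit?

3

There are 15 notes; a 3-note unit gives 5 cells:
D4 Eb4 G4 | A3 Bb3 D4 | Eb3 F3 A3 | Bb2 C3 Eb3 | F2 G2 Bb2
Each cell is the previous one down a 4th — so the unit is 3 notes.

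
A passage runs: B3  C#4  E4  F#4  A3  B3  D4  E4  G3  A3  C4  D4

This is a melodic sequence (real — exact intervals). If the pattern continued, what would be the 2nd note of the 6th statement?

The unit is 4 notes. Position-2 pitches of the 3 shown cells: C#4, B3, A3.
Each moves down a 2nd. Continuing: G3 → F3 → Eb3.

Eb3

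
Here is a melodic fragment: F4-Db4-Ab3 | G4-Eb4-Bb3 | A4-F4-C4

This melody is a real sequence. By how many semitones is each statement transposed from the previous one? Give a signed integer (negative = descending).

Unit = 3 notes; the statements start on F4, G4, A4, moving up a 2nd each time.
Counting half-steps from F4 to G4: 2.

2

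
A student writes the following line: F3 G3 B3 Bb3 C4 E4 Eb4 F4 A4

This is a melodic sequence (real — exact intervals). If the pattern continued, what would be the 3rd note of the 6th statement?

C6

Grouping in 3s, the 3rd note of each cell is B3, E4, A4.
Carrying that up a 4th forward: D5 → G5 → C6.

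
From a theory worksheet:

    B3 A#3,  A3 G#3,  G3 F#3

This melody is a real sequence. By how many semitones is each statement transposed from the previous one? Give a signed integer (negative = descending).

Unit = 2 notes; the statements start on B3, A3, G3, moving down a 2nd each time.
B3→A3 is 57 − 59 = -2 semitones.

-2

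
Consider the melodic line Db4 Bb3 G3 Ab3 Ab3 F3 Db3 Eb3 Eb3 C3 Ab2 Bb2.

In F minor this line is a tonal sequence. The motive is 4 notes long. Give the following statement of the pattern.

Bb2 G2 Eb2 F2

The 4-note cells begin on Db4, Ab3, Eb3 — each down a 4th from the last.
So cell 4 is Bb2 G2 Eb2 F2.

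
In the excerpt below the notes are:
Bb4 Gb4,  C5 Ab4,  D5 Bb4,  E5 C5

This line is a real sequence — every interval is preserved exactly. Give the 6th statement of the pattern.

Unit = 2 notes; the statements start on Bb4, C5, D5, E5, moving up a 2nd each time.
Continuing the starts: F#5 → G#5.
So cell 6 is G#5 E5.

G#5 E5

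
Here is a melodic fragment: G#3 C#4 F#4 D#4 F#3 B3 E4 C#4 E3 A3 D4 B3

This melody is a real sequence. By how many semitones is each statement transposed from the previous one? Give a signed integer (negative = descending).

Unit = 4 notes; the statements start on G#3, F#3, E3, moving down a 2nd each time.
G#3 to F#3 spans -2 semitones.

-2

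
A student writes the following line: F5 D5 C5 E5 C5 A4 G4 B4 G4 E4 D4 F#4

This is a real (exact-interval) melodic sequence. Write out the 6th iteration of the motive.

E3 C#3 B2 D#3

The 4-note cells begin on F5, C5, G4 — each down a 4th from the last.
Carrying on: D4 → A3 → E3.
So cell 6 is E3 C#3 B2 D#3.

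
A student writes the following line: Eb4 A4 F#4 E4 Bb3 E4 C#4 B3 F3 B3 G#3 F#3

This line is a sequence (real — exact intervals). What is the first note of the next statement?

C3

Unit = 4 notes; the statements start on Eb4, Bb3, F3, moving down a 4th each time.
The next head, down a 4th from F3, is C3.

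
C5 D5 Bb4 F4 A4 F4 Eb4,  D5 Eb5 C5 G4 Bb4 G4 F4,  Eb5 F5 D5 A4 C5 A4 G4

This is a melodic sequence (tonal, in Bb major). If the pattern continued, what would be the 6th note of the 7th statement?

Grouping in 7s, the 6th note of each cell is F4, G4, A4.
Each moves up a 2nd. Continuing: Bb4 → C5 → D5 → Eb5.

Eb5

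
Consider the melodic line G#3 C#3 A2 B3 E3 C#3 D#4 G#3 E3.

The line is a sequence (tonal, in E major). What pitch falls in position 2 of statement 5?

Grouping in 3s, the 2nd note of each cell is C#3, E3, G#3.
Each moves up a 3rd. Continuing: B3 → D#4.

D#4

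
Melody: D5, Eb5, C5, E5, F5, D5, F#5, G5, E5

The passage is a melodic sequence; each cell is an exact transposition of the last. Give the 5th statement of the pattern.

The 3-note cells begin on D5, E5, F#5 — each up a 2nd from the last.
Carrying on: G#5 → A#5.
So cell 5 is A#5 B5 G#5.

A#5 B5 G#5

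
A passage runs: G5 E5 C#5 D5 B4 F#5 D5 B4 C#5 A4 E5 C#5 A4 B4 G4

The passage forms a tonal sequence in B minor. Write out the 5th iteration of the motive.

C#5 A4 F#4 G4 E4

Taking 5-note groups, the heads are G5, F#5, E5: the pattern moves down a 2nd.
Extending down a 2nd: D5 → C#5.
Statement 5 starts on C#5 and keeps the same diatonic contour: C#5 A4 F#4 G4 E4.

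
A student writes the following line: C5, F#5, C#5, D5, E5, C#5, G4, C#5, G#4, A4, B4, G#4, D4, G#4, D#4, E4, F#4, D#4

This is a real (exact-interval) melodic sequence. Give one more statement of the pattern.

Unit = 6 notes; the statements start on C5, G4, D4, moving down a 4th each time.
From A3 the exact shape gives A3 D#4 A#3 B3 C#4 A#3.

A3 D#4 A#3 B3 C#4 A#3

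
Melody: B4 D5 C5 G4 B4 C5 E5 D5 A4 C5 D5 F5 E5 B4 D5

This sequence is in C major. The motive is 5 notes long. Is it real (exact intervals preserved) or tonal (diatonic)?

Every note is diatonic to C major.
Cell 1 has +3 semitones from note 1 to 2, but cell 2 has +4 — the interval quality changes while the contour stays the same, which is the hallmark of a tonal sequence.

tonal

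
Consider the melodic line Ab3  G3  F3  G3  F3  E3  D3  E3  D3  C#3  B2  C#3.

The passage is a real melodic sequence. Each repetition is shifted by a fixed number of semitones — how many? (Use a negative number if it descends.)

-3

Unit = 4 notes; the statements start on Ab3, F3, D3, moving down a 3rd each time.
Ab3 to F3 spans -3 semitones.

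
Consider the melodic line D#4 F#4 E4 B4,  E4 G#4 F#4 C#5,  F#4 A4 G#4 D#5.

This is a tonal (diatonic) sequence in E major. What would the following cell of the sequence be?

G#4 B4 A4 E5

With a 4-note motive the entries are D#4, E4, F#4, each up a 2nd from the previous.
From G#4 the diatonic shape gives G#4 B4 A4 E5.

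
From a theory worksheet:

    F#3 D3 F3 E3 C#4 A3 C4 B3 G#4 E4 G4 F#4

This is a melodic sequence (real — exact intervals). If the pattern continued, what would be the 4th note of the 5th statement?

G#5

Grouping in 4s, the 4th note of each cell is E3, B3, F#4.
Each moves up a 5th. Continuing: C#5 → G#5.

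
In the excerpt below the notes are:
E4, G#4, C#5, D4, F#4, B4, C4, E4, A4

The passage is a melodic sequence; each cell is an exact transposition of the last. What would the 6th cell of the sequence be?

Gb3 Bb3 Eb4

The 3-note cells begin on E4, D4, C4 — each down a 2nd from the last.
Carrying on: Bb3 → Ab3 → Gb3.
From Gb3 the exact shape gives Gb3 Bb3 Eb4.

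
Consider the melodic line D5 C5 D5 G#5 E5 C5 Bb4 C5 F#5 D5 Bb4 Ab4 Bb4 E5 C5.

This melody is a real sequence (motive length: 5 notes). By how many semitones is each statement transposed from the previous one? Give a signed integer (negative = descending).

-2

With a 5-note motive the entries are D5, C5, Bb4, each down a 2nd from the previous.
D5 to C5 spans -2 semitones.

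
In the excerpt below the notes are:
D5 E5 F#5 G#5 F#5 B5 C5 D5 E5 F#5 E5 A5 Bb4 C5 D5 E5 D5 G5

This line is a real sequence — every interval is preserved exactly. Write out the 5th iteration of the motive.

Gb4 Ab4 Bb4 C5 Bb4 Eb5

With a 6-note motive the entries are D5, C5, Bb4, each down a 2nd from the previous.
Carrying on: Ab4 → Gb4.
So cell 5 is Gb4 Ab4 Bb4 C5 Bb4 Eb5.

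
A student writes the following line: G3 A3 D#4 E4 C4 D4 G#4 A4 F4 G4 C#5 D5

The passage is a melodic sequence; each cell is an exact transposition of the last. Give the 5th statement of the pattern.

With a 4-note motive the entries are G3, C4, F4, each up a 4th from the previous.
Continuing the starts: Bb4 → Eb5.
Statement 5 starts on Eb5 and keeps the same exact contour: Eb5 F5 B5 C6.

Eb5 F5 B5 C6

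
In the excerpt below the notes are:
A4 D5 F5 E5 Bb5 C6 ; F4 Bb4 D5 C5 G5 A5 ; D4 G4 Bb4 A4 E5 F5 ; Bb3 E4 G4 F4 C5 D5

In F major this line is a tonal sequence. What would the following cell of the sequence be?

G3 C4 E4 D4 A4 Bb4

The 6-note cells begin on A4, F4, D4, Bb3 — each down a 3rd from the last.
Statement 5 starts on G3 and keeps the same diatonic contour: G3 C4 E4 D4 A4 Bb4.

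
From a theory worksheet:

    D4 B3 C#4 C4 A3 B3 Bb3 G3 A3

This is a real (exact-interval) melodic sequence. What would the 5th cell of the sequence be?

Unit = 3 notes; the statements start on D4, C4, Bb3, moving down a 2nd each time.
Extending down a 2nd: Ab3 → Gb3.
From Gb3 the exact shape gives Gb3 Eb3 F3.

Gb3 Eb3 F3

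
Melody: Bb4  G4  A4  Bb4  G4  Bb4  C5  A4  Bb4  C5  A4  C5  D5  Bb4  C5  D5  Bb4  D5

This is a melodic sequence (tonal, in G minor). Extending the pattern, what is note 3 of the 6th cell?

F5

The unit is 6 notes. Position-3 pitches of the 3 shown cells: A4, Bb4, C5.
Carrying that up a 2nd forward: D5 → Eb5 → F5.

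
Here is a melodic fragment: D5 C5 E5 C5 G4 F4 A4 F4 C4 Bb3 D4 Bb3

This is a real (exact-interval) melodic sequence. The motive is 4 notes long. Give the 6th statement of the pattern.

With a 4-note motive the entries are D5, G4, C4, each down a 5th from the previous.
Carrying on: F3 → Bb2 → Eb2.
Statement 6 starts on Eb2 and keeps the same exact contour: Eb2 Db2 F2 Db2.

Eb2 Db2 F2 Db2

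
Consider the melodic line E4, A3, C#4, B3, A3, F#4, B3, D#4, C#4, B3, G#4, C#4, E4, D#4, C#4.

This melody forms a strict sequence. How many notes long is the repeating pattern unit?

5

There are 15 notes; a 5-note unit gives 3 cells:
E4 A3 C#4 B3 A3 | F#4 B3 D#4 C#4 B3 | G#4 C#4 E4 D#4 C#4
That's a consistent up a 2nd shift per cell, and no other grouping gives one.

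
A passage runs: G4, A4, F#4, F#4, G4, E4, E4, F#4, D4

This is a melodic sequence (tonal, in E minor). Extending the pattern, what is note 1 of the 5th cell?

Grouping in 3s, the 1st note of each cell is G4, F#4, E4.
Each moves down a 2nd. Continuing: D4 → C4.

C4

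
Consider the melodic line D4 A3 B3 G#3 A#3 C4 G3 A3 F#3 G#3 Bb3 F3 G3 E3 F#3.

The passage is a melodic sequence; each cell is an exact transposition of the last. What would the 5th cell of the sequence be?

The 5-note cells begin on D4, C4, Bb3 — each down a 2nd from the last.
Extending down a 2nd: Ab3 → Gb3.
From Gb3 the exact shape gives Gb3 Db3 Eb3 C3 D3.

Gb3 Db3 Eb3 C3 D3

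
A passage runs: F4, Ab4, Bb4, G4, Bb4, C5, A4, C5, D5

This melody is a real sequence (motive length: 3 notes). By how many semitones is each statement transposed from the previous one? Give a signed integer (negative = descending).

2

With a 3-note motive the entries are F4, G4, A4, each up a 2nd from the previous.
F4 to G4 spans +2 semitones.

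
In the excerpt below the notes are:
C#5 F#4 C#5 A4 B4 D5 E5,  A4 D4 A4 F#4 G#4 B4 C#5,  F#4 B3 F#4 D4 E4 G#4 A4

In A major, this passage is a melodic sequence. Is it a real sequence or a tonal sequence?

tonal

Every note is diatonic to A major.
Cell 1 has -4 semitones from note 3 to 4, but cell 2 has -3 — the interval quality changes while the contour stays the same, which is the hallmark of a tonal sequence.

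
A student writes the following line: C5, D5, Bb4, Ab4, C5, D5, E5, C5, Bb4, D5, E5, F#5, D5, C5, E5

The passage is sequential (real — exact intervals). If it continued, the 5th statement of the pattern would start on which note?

G#5

The 5-note cells begin on C5, D5, E5 — each up a 2nd from the last.
Extending the heads up a 2nd: F#5 → G#5.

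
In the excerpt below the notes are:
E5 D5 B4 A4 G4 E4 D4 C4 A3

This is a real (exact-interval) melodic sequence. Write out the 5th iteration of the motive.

C3 Bb2 G2

Taking 3-note groups, the heads are E5, A4, D4: the pattern moves down a 5th.
Extending down a 5th: G3 → C3.
Statement 5 starts on C3 and keeps the same exact contour: C3 Bb2 G2.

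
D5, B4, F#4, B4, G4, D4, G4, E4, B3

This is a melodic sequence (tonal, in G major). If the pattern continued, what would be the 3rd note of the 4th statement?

G3

Grouping in 3s, the 3rd note of each cell is F#4, D4, B3.
One more down a 3rd gives G3.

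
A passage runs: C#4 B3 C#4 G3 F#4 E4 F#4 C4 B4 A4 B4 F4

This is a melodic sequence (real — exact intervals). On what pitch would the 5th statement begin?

A5

Taking 4-note groups, the heads are C#4, F#4, B4: the pattern moves up a 4th.
Continuing: E5 → A5. Statement 5 starts on A5.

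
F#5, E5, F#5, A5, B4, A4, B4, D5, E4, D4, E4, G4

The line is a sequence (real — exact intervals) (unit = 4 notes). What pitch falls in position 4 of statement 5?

F3

Grouping in 4s, the 4th note of each cell is A5, D5, G4.
Carrying that down a 5th forward: C4 → F3.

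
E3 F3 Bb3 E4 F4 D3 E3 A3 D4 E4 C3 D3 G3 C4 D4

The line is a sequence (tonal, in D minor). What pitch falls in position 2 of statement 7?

G2

The unit is 5 notes. Position-2 pitches of the 3 shown cells: F3, E3, D3.
Carrying that down a 2nd forward: C3 → Bb2 → A2 → G2.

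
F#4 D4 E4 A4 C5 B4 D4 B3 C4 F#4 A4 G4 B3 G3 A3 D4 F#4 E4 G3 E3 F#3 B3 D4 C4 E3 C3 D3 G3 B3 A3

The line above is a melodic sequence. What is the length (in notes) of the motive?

Try groups of 6 (5 cells in 30 notes):
F#4 D4 E4 A4 C5 B4 | D4 B3 C4 F#4 A4 G4 | B3 G3 A3 D4 F#4 E4 | G3 E3 F#3 B3 D4 C4 | E3 C3 D3 G3 B3 A3
Every group is a transposition down a 3rd of the one before; no shorter unit works.

6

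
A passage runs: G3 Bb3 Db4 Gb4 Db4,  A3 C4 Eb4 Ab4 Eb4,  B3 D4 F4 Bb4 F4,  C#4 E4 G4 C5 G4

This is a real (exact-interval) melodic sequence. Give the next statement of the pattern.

Unit = 5 notes; the statements start on G3, A3, B3, C#4, moving up a 2nd each time.
So cell 5 is D#4 F#4 A4 D5 A4.

D#4 F#4 A4 D5 A4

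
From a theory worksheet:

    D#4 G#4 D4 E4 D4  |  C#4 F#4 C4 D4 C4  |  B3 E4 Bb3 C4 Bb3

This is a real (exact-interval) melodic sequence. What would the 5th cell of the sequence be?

G3 C4 Gb3 Ab3 Gb3

Unit = 5 notes; the statements start on D#4, C#4, B3, moving down a 2nd each time.
Extending down a 2nd: A3 → G3.
From G3 the exact shape gives G3 C4 Gb3 Ab3 Gb3.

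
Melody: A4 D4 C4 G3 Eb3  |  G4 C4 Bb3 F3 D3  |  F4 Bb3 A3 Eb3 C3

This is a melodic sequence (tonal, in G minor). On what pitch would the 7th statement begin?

Bb3

With a 5-note motive the entries are A4, G4, F4, each down a 2nd from the previous.
Extending the heads down a 2nd: Eb4 → D4 → C4 → Bb3.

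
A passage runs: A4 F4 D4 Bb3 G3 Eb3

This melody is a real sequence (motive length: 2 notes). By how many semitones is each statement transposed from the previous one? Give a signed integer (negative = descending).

-7

Taking 2-note groups, the heads are A4, D4, G3: the pattern moves down a 5th.
A4→D4 is 62 − 69 = -7 semitones.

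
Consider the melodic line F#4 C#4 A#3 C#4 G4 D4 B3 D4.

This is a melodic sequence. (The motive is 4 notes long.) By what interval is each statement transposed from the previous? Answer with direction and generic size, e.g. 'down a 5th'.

Unit = 4 notes; the statements start on F#4, G4, moving up a 2nd each time.
F#4 to G4 is up a 2nd.

up a 2nd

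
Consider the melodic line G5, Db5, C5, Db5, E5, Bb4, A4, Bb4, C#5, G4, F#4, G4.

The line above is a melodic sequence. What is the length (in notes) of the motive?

12 notes total. Splitting into 3 groups of 4:
G5 Db5 C5 Db5 | E5 Bb4 A4 Bb4 | C#5 G4 F#4 G4
Every group is a transposition down a 3rd of the one before; no shorter unit works.

4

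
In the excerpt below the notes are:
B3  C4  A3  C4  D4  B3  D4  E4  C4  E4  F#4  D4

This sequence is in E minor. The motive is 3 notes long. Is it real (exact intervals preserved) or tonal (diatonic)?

tonal

Every note is diatonic to E minor.
Cell 1 has +1 semitones from note 1 to 2, but cell 2 has +2 — the interval quality changes while the contour stays the same, which is the hallmark of a tonal sequence.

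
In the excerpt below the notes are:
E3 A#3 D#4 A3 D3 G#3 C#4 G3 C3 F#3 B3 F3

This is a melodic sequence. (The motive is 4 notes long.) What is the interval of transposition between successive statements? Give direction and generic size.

down a 2nd

With a 4-note motive the entries are E3, D3, C3, each down a 2nd from the previous.
From E3 to D3: down a 2nd.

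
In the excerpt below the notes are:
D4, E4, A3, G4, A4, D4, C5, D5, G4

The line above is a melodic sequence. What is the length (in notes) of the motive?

Try groups of 3 (3 cells in 9 notes):
D4 E4 A3 | G4 A4 D4 | C5 D5 G4
That's a consistent up a 4th shift per cell, and no other grouping gives one.

3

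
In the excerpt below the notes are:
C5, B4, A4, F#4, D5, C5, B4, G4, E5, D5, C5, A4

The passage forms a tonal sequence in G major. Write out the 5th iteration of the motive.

With a 4-note motive the entries are C5, D5, E5, each up a 2nd from the previous.
Carrying on: F#5 → G5.
So cell 5 is G5 F#5 E5 C5.

G5 F#5 E5 C5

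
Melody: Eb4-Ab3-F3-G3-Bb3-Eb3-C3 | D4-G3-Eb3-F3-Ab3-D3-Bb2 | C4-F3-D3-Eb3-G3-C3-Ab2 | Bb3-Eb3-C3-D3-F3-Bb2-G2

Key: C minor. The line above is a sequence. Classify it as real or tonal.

Every note is diatonic to C minor.
Cell 1 has -3 semitones from note 2 to 3, but cell 2 has -4 — the interval quality changes while the contour stays the same, which is the hallmark of a tonal sequence.

tonal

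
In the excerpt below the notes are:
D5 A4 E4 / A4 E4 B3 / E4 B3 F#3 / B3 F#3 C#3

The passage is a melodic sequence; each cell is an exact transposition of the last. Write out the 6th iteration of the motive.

C#3 G#2 D#2

The 3-note cells begin on D5, A4, E4, B3 — each down a 4th from the last.
Extending down a 4th: F#3 → C#3.
Statement 6 starts on C#3 and keeps the same exact contour: C#3 G#2 D#2.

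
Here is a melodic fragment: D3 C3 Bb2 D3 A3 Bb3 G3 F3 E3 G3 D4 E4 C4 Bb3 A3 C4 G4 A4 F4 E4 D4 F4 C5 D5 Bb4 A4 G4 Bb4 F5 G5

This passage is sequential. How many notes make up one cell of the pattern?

There are 30 notes; a 6-note unit gives 5 cells:
D3 C3 Bb2 D3 A3 Bb3 | G3 F3 E3 G3 D4 E4 | C4 Bb3 A3 C4 G4 A4 | F4 E4 D4 F4 C5 D5 | Bb4 A4 G4 Bb4 F5 G5
Each cell is the previous one up a 4th — so the unit is 6 notes.

6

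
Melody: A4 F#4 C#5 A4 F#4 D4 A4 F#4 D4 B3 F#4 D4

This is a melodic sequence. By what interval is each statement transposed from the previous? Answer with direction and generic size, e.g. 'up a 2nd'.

down a 3rd

The 4-note cells begin on A4, F#4, D4 — each down a 3rd from the last.
A4 to F#4 is down a 3rd.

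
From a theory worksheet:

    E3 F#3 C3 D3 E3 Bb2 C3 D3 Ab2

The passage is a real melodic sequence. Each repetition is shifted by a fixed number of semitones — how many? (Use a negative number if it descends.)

With a 3-note motive the entries are E3, D3, C3, each down a 2nd from the previous.
Counting half-steps from E3 to D3: -2.

-2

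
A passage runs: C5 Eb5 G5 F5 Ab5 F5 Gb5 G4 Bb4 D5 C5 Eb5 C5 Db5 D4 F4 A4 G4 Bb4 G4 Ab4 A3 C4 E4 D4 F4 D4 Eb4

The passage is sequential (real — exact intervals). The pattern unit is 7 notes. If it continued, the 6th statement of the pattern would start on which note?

B2

Taking 7-note groups, the heads are C5, G4, D4, A3: the pattern moves down a 4th.
Continuing: E3 → B2. Statement 6 starts on B2.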